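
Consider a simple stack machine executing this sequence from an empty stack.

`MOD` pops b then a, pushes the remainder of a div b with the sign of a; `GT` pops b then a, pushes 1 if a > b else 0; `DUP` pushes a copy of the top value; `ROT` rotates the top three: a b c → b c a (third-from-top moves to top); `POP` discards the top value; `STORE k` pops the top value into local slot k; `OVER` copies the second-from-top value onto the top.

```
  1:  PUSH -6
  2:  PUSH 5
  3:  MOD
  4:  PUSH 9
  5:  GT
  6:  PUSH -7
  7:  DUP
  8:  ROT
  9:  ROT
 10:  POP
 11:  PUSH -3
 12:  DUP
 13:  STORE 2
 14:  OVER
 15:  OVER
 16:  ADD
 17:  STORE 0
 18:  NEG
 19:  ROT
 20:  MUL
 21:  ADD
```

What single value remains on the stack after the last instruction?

PUSH -6 -> -6
PUSH 5  -> -6 5
MOD     -> -1
PUSH 9  -> -1 9
GT      -> 0
PUSH -7 -> 0 -7
DUP     -> 0 -7 -7
ROT     -> -7 -7 0
ROT     -> -7 0 -7
POP     -> -7 0
PUSH -3 -> -7 0 -3
DUP     -> -7 0 -3 -3
STORE 2 -> -7 0 -3
OVER    -> -7 0 -3 0
OVER    -> -7 0 -3 0 -3
ADD     -> -7 0 -3 -3
STORE 0 -> -7 0 -3
NEG     -> -7 0 3
ROT     -> 0 3 -7
MUL     -> 0 -21
ADD     -> -21

-21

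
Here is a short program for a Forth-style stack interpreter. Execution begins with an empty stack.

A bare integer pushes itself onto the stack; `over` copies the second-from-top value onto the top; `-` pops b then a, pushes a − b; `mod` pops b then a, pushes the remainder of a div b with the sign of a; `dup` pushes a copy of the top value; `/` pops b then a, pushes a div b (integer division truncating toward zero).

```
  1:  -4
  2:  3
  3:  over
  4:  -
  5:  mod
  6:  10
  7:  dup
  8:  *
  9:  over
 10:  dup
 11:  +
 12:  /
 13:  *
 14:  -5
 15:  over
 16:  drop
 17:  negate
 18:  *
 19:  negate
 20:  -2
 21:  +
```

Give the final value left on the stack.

-242

-4     -> -4
3      -> -4 3
over   -> -4 3 -4
-      -> -4 7
mod    -> -4
10     -> -4 10
dup    -> -4 10 10
*      -> -4 100
over   -> -4 100 -4
dup    -> -4 100 -4 -4
+      -> -4 100 -8
/      -> -4 -12
*      -> 48
-5     -> 48 -5
over   -> 48 -5 48
drop   -> 48 -5
negate -> 48 5
*      -> 240
negate -> -240
-2     -> -240 -2
+      -> -242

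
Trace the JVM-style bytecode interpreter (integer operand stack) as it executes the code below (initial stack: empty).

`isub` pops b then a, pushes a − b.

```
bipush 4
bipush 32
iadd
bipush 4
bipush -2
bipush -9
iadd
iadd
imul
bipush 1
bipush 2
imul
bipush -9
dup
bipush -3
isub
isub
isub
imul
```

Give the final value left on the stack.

bipush 4  : [4]
bipush 32 : [4, 32]
iadd      : [36]
bipush 4  : [36, 4]
bipush -2 : [36, 4, -2]
bipush -9 : [36, 4, -2, -9]
iadd      : [36, 4, -11]
iadd      : [36, -7]
imul      : [-252]
bipush 1  : [-252, 1]
bipush 2  : [-252, 1, 2]
imul      : [-252, 2]
bipush -9 : [-252, 2, -9]
dup       : [-252, 2, -9, -9]
bipush -3 : [-252, 2, -9, -9, -3]
isub      : [-252, 2, -9, -6]
isub      : [-252, 2, -3]
isub      : [-252, 5]
imul      : [-1260]

-1260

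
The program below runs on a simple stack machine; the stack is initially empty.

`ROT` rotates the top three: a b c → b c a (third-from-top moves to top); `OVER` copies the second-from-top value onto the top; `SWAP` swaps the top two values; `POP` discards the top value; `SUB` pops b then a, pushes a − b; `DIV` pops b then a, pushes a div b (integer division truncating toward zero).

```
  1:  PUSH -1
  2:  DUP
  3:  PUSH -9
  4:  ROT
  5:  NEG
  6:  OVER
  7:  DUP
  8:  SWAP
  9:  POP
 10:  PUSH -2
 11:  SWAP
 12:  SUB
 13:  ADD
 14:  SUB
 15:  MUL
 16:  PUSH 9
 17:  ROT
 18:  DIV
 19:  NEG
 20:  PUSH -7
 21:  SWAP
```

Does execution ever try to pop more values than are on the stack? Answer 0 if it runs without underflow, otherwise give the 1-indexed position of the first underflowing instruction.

17

PUSH -1 → [-1]
DUP     → [-1, -1]
PUSH -9 → [-1, -1, -9]
ROT     → [-1, -9, -1]
NEG     → [-1, -9, 1]
OVER    → [-1, -9, 1, -9]
DUP     → [-1, -9, 1, -9, -9]
SWAP    → [-1, -9, 1, -9, -9]
POP     → [-1, -9, 1, -9]
PUSH -2 → [-1, -9, 1, -9, -2]
SWAP    → [-1, -9, 1, -2, -9]
SUB     → [-1, -9, 1, 7]
ADD     → [-1, -9, 8]
SUB     → [-1, -17]
MUL     → [17]
PUSH 9  → [17, 9]
ROT  — needs 3 operands, stack has 2 → underflow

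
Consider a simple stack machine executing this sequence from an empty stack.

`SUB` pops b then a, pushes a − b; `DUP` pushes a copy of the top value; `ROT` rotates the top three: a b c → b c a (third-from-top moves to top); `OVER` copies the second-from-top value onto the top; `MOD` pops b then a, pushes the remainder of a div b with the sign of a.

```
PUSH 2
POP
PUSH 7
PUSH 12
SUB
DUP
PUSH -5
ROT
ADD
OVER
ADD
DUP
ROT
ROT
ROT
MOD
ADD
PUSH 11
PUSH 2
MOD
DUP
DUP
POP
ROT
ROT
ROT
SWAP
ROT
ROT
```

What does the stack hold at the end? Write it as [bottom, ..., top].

PUSH 2  → 2
POP     → (empty)
PUSH 7  → 7
PUSH 12 → 7 12
SUB     → -5
DUP     → -5 -5
PUSH -5 → -5 -5 -5
ROT     → -5 -5 -5
ADD     → -5 -10
OVER    → -5 -10 -5
ADD     → -5 -15
DUP     → -5 -15 -15
ROT     → -15 -15 -5
ROT     → -15 -5 -15
ROT     → -5 -15 -15
MOD     → -5 0
ADD     → -5
PUSH 11 → -5 11
PUSH 2  → -5 11 2
MOD     → -5 1
DUP     → -5 1 1
DUP     → -5 1 1 1
POP     → -5 1 1
ROT     → 1 1 -5
ROT     → 1 -5 1
ROT     → -5 1 1
SWAP    → -5 1 1
ROT     → 1 1 -5
ROT     → 1 -5 1

[1, -5, 1]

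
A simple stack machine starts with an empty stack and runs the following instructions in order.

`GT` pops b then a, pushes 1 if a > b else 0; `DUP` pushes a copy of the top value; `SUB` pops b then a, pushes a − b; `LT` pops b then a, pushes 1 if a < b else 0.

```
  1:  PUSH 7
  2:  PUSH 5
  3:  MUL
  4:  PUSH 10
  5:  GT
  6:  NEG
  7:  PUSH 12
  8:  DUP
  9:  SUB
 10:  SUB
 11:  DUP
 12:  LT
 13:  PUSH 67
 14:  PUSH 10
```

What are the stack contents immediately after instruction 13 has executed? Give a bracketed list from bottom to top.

[0, 67]

PUSH 7  → [7]
PUSH 5  → [7, 5]
MUL     → [35]
PUSH 10 → [35, 10]
GT      → [1]
NEG     → [-1]
PUSH 12 → [-1, 12]
DUP     → [-1, 12, 12]
SUB     → [-1, 0]
SUB     → [-1]
DUP     → [-1, -1]
LT      → [0]
PUSH 67 → [0, 67]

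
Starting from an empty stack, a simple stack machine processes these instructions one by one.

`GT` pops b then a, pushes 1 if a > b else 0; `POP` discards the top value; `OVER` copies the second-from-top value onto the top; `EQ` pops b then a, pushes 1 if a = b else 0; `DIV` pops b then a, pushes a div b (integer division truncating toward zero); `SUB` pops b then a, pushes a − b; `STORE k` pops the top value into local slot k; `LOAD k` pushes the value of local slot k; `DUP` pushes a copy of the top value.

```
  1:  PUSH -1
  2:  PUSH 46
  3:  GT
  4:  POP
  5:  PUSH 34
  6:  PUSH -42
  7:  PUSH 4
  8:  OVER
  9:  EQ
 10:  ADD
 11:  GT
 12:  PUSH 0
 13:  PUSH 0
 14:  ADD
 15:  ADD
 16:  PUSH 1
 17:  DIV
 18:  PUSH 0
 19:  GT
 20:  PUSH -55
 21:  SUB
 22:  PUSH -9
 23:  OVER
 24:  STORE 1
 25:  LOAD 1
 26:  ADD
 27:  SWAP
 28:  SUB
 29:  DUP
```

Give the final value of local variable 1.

PUSH -1   [-1]
PUSH 46   [-1, 46]
GT        [0]
POP       []
PUSH 34   [34]
PUSH -42  [34, -42]
PUSH 4    [34, -42, 4]
OVER      [34, -42, 4, -42]
EQ        [34, -42, 0]
ADD       [34, -42]
GT        [1]
PUSH 0    [1, 0]
PUSH 0    [1, 0, 0]
ADD       [1, 0]
ADD       [1]
PUSH 1    [1, 1]
DIV       [1]
PUSH 0    [1, 0]
GT        [1]
PUSH -55  [1, -55]
SUB       [56]
PUSH -9   [56, -9]
OVER      [56, -9, 56]
STORE 1   [56, -9]
LOAD 1    [56, -9, 56]
ADD       [56, 47]
SWAP      [47, 56]
SUB       [-9]
DUP       [-9, -9]

56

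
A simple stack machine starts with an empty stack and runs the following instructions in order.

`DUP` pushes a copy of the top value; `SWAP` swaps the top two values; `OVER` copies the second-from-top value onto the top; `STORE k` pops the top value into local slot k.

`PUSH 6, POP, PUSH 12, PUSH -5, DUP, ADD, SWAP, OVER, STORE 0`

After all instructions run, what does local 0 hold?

-10

PUSH 6  : [6]
POP     : []
PUSH 12 : [12]
PUSH -5 : [12, -5]
DUP     : [12, -5, -5]
ADD     : [12, -10]
SWAP    : [-10, 12]
OVER    : [-10, 12, -10]
STORE 0 : [-10, 12]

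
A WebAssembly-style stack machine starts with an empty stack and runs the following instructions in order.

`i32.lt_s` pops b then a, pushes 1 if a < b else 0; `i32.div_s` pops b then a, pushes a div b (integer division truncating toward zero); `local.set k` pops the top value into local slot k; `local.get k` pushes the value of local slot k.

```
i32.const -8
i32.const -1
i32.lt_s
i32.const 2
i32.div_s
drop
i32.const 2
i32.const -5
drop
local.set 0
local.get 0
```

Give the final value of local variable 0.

2

i32.const -8 : [-8]
i32.const -1 : [-8, -1]
i32.lt_s     : [1]
i32.const 2  : [1, 2]
i32.div_s    : [0]
drop         : []
i32.const 2  : [2]
i32.const -5 : [2, -5]
drop         : [2]
local.set 0  : []
local.get 0  : [2]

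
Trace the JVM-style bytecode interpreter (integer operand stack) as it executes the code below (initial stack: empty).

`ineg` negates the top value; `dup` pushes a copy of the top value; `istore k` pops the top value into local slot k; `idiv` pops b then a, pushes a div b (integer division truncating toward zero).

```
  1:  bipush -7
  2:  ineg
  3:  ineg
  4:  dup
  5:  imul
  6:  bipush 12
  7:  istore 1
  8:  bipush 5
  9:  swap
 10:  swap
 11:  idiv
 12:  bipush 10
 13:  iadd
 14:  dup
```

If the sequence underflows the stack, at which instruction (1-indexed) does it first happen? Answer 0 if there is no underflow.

bipush -7 -> -7
ineg      -> 7
ineg      -> -7
dup       -> -7 -7
imul      -> 49
bipush 12 -> 49 12
istore 1  -> 49
bipush 5  -> 49 5
swap      -> 5 49
swap      -> 49 5
idiv      -> 9
bipush 10 -> 9 10
iadd      -> 19
dup       -> 19 19

0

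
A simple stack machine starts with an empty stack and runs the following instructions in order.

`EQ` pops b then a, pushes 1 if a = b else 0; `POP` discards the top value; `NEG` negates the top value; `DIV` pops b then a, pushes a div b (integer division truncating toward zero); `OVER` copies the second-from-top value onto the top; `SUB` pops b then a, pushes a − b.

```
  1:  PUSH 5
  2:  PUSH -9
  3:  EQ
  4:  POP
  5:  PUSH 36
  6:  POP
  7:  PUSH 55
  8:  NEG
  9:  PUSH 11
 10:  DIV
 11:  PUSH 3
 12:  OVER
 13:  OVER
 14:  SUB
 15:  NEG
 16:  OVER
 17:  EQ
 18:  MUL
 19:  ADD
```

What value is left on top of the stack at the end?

-5

PUSH 5  → [5]
PUSH -9 → [5, -9]
EQ      → [0]
POP     → []
PUSH 36 → [36]
POP     → []
PUSH 55 → [55]
NEG     → [-55]
PUSH 11 → [-55, 11]
DIV     → [-5]
PUSH 3  → [-5, 3]
OVER    → [-5, 3, -5]
OVER    → [-5, 3, -5, 3]
SUB     → [-5, 3, -8]
NEG     → [-5, 3, 8]
OVER    → [-5, 3, 8, 3]
EQ      → [-5, 3, 0]
MUL     → [-5, 0]
ADD     → [-5]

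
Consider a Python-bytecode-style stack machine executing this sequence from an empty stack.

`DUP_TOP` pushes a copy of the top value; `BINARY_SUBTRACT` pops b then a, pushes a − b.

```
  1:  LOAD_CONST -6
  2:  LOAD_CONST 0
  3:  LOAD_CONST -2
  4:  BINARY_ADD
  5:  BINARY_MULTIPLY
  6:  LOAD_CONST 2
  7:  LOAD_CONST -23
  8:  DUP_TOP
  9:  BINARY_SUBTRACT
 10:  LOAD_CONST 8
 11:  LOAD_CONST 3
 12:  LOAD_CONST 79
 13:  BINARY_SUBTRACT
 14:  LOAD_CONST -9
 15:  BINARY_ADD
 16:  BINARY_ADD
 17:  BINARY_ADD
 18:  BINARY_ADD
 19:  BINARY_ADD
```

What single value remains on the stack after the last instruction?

-63

LOAD_CONST -6   : -6
LOAD_CONST 0    : -6 0
LOAD_CONST -2   : -6 0 -2
BINARY_ADD      : -6 -2
BINARY_MULTIPLY : 12
LOAD_CONST 2    : 12 2
LOAD_CONST -23  : 12 2 -23
DUP_TOP         : 12 2 -23 -23
BINARY_SUBTRACT : 12 2 0
LOAD_CONST 8    : 12 2 0 8
LOAD_CONST 3    : 12 2 0 8 3
LOAD_CONST 79   : 12 2 0 8 3 79
BINARY_SUBTRACT : 12 2 0 8 -76
LOAD_CONST -9   : 12 2 0 8 -76 -9
BINARY_ADD      : 12 2 0 8 -85
BINARY_ADD      : 12 2 0 -77
BINARY_ADD      : 12 2 -77
BINARY_ADD      : 12 -75
BINARY_ADD      : -63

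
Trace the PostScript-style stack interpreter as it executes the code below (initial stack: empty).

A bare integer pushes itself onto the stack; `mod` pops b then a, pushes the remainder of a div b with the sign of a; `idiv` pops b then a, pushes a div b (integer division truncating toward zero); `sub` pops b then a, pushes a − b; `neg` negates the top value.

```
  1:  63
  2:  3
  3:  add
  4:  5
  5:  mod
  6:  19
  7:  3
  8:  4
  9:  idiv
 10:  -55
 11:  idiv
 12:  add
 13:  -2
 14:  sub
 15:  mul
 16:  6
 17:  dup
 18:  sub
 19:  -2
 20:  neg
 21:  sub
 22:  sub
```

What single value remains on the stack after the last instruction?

63   : 63
3    : 63 3
add  : 66
5    : 66 5
mod  : 1
19   : 1 19
3    : 1 19 3
4    : 1 19 3 4
idiv : 1 19 0
-55  : 1 19 0 -55
idiv : 1 19 0
add  : 1 19
-2   : 1 19 -2
sub  : 1 21
mul  : 21
6    : 21 6
dup  : 21 6 6
sub  : 21 0
-2   : 21 0 -2
neg  : 21 0 2
sub  : 21 -2
sub  : 23

23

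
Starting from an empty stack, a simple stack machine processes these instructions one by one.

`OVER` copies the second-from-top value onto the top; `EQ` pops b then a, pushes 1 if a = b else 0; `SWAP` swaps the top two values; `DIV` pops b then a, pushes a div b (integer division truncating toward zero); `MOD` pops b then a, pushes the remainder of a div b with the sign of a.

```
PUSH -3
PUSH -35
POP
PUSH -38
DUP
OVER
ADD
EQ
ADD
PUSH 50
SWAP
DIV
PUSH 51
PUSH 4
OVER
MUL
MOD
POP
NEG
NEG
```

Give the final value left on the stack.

PUSH -3  → [-3]
PUSH -35 → [-3, -35]
POP      → [-3]
PUSH -38 → [-3, -38]
DUP      → [-3, -38, -38]
OVER     → [-3, -38, -38, -38]
ADD      → [-3, -38, -76]
EQ       → [-3, 0]
ADD      → [-3]
PUSH 50  → [-3, 50]
SWAP     → [50, -3]
DIV      → [-16]
PUSH 51  → [-16, 51]
PUSH 4   → [-16, 51, 4]
OVER     → [-16, 51, 4, 51]
MUL      → [-16, 51, 204]
MOD      → [-16, 51]
POP      → [-16]
NEG      → [16]
NEG      → [-16]

-16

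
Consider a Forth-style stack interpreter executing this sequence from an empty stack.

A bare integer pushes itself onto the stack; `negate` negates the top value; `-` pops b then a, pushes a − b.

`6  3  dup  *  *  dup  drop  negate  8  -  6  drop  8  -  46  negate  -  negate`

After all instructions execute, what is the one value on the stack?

6      -> [6]
3      -> [6, 3]
dup    -> [6, 3, 3]
*      -> [6, 9]
*      -> [54]
dup    -> [54, 54]
drop   -> [54]
negate -> [-54]
8      -> [-54, 8]
-      -> [-62]
6      -> [-62, 6]
drop   -> [-62]
8      -> [-62, 8]
-      -> [-70]
46     -> [-70, 46]
negate -> [-70, -46]
-      -> [-24]
negate -> [24]

24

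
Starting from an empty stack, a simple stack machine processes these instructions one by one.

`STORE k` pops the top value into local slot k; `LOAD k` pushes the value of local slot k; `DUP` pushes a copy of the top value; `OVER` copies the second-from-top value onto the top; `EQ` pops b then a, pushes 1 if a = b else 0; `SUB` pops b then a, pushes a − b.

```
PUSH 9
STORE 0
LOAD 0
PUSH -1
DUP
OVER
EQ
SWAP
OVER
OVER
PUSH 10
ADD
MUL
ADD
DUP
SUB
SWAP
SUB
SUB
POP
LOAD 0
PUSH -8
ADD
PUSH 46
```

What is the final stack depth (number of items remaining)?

PUSH 9  -> [9]
STORE 0 -> []
LOAD 0  -> [9]
PUSH -1 -> [9, -1]
DUP     -> [9, -1, -1]
OVER    -> [9, -1, -1, -1]
EQ      -> [9, -1, 1]
SWAP    -> [9, 1, -1]
OVER    -> [9, 1, -1, 1]
OVER    -> [9, 1, -1, 1, -1]
PUSH 10 -> [9, 1, -1, 1, -1, 10]
ADD     -> [9, 1, -1, 1, 9]
MUL     -> [9, 1, -1, 9]
ADD     -> [9, 1, 8]
DUP     -> [9, 1, 8, 8]
SUB     -> [9, 1, 0]
SWAP    -> [9, 0, 1]
SUB     -> [9, -1]
SUB     -> [10]
POP     -> []
LOAD 0  -> [9]
PUSH -8 -> [9, -8]
ADD     -> [1]
PUSH 46 -> [1, 46]

2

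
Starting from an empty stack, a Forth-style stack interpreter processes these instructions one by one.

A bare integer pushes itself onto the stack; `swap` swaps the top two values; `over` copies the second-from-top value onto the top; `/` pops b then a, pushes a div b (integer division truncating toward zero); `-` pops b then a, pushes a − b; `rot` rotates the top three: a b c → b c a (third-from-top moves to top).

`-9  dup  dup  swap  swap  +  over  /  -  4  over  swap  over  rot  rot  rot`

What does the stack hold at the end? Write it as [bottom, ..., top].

[-11, -11, 4, -11]

-9   : [-9]
dup  : [-9, -9]
dup  : [-9, -9, -9]
swap : [-9, -9, -9]
swap : [-9, -9, -9]
+    : [-9, -18]
over : [-9, -18, -9]
/    : [-9, 2]
-    : [-11]
4    : [-11, 4]
over : [-11, 4, -11]
swap : [-11, -11, 4]
over : [-11, -11, 4, -11]
rot  : [-11, 4, -11, -11]
rot  : [-11, -11, -11, 4]
rot  : [-11, -11, 4, -11]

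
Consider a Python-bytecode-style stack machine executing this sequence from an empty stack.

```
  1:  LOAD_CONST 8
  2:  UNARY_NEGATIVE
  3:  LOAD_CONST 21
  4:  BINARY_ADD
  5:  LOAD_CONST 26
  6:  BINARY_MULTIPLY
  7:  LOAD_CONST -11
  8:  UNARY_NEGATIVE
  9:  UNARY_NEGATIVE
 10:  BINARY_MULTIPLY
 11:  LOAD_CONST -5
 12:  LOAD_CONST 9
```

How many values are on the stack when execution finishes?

3

LOAD_CONST 8    : [8]
UNARY_NEGATIVE  : [-8]
LOAD_CONST 21   : [-8, 21]
BINARY_ADD      : [13]
LOAD_CONST 26   : [13, 26]
BINARY_MULTIPLY : [338]
LOAD_CONST -11  : [338, -11]
UNARY_NEGATIVE  : [338, 11]
UNARY_NEGATIVE  : [338, -11]
BINARY_MULTIPLY : [-3718]
LOAD_CONST -5   : [-3718, -5]
LOAD_CONST 9    : [-3718, -5, 9]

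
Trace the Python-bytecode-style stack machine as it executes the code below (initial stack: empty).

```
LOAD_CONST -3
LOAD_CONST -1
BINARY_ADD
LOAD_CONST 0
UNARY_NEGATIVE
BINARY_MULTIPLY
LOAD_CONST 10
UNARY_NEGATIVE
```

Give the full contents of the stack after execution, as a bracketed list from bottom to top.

[0, -10]

LOAD_CONST -3   : -3
LOAD_CONST -1   : -3 -1
BINARY_ADD      : -4
LOAD_CONST 0    : -4 0
UNARY_NEGATIVE  : -4 0
BINARY_MULTIPLY : 0
LOAD_CONST 10   : 0 10
UNARY_NEGATIVE  : 0 -10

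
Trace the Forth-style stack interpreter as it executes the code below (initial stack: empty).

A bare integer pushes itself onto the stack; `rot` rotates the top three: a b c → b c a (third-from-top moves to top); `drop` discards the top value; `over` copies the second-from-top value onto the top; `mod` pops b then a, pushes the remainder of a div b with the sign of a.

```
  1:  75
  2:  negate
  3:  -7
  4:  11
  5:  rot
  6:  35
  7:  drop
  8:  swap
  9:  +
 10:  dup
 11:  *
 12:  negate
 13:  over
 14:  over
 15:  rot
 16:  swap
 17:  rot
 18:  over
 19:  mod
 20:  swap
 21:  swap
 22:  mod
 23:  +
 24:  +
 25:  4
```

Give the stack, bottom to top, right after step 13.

[-7, -4096, -7]

75     : [75]
negate : [-75]
-7     : [-75, -7]
11     : [-75, -7, 11]
rot    : [-7, 11, -75]
35     : [-7, 11, -75, 35]
drop   : [-7, 11, -75]
swap   : [-7, -75, 11]
+      : [-7, -64]
dup    : [-7, -64, -64]
*      : [-7, 4096]
negate : [-7, -4096]
over   : [-7, -4096, -7]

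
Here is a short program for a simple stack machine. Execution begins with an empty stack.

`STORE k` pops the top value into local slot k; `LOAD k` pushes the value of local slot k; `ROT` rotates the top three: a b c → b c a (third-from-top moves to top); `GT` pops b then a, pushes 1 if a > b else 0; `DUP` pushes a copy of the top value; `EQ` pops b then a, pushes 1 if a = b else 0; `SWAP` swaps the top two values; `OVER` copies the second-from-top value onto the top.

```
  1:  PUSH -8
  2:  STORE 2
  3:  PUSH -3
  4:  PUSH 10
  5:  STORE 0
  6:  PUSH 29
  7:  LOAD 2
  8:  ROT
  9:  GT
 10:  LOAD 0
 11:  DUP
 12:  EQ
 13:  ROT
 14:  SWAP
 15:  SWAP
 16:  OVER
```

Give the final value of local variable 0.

PUSH -8 → [-8]
STORE 2 → []
PUSH -3 → [-3]
PUSH 10 → [-3, 10]
STORE 0 → [-3]
PUSH 29 → [-3, 29]
LOAD 2  → [-3, 29, -8]
ROT     → [29, -8, -3]
GT      → [29, 0]
LOAD 0  → [29, 0, 10]
DUP     → [29, 0, 10, 10]
EQ      → [29, 0, 1]
ROT     → [0, 1, 29]
SWAP    → [0, 29, 1]
SWAP    → [0, 1, 29]
OVER    → [0, 1, 29, 1]

10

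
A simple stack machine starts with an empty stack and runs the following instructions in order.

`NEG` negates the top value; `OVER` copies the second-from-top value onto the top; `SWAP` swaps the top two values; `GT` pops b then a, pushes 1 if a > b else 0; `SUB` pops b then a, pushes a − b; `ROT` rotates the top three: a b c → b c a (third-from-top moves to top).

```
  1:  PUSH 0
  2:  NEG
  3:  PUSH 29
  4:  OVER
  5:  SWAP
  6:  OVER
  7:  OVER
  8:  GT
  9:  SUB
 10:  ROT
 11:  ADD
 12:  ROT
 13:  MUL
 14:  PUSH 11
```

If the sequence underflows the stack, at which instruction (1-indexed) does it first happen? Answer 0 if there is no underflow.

PUSH 0  -> 0
NEG     -> 0
PUSH 29 -> 0 29
OVER    -> 0 29 0
SWAP    -> 0 0 29
OVER    -> 0 0 29 0
OVER    -> 0 0 29 0 29
GT      -> 0 0 29 0
SUB     -> 0 0 29
ROT     -> 0 29 0
ADD     -> 0 29
ROT  — needs 3 operands, stack has 2 → underflow

12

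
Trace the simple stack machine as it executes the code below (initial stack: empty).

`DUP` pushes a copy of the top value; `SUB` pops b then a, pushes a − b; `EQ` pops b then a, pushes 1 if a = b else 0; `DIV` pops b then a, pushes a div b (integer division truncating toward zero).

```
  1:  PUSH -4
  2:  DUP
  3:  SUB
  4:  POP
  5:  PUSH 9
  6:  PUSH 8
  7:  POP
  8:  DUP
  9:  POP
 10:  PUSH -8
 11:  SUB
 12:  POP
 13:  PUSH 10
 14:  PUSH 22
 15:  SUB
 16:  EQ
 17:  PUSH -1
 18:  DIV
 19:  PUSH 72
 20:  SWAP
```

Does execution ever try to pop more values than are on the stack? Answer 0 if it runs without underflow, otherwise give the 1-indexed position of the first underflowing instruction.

16

PUSH -4 -> [-4]
DUP     -> [-4, -4]
SUB     -> [0]
POP     -> []
PUSH 9  -> [9]
PUSH 8  -> [9, 8]
POP     -> [9]
DUP     -> [9, 9]
POP     -> [9]
PUSH -8 -> [9, -8]
SUB     -> [17]
POP     -> []
PUSH 10 -> [10]
PUSH 22 -> [10, 22]
SUB     -> [-12]
EQ  — needs 2 operands, stack has 1 → underflow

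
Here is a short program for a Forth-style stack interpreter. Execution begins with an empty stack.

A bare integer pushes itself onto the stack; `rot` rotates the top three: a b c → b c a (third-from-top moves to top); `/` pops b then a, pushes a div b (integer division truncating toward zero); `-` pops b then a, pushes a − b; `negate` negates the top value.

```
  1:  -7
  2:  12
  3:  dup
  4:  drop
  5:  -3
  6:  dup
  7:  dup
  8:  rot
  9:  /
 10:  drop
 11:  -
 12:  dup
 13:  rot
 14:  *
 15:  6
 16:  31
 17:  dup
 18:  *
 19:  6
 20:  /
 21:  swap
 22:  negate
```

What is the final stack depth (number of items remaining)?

4

-7     : [-7]
12     : [-7, 12]
dup    : [-7, 12, 12]
drop   : [-7, 12]
-3     : [-7, 12, -3]
dup    : [-7, 12, -3, -3]
dup    : [-7, 12, -3, -3, -3]
rot    : [-7, 12, -3, -3, -3]
/      : [-7, 12, -3, 1]
drop   : [-7, 12, -3]
-      : [-7, 15]
dup    : [-7, 15, 15]
rot    : [15, 15, -7]
*      : [15, -105]
6      : [15, -105, 6]
31     : [15, -105, 6, 31]
dup    : [15, -105, 6, 31, 31]
*      : [15, -105, 6, 961]
6      : [15, -105, 6, 961, 6]
/      : [15, -105, 6, 160]
swap   : [15, -105, 160, 6]
negate : [15, -105, 160, -6]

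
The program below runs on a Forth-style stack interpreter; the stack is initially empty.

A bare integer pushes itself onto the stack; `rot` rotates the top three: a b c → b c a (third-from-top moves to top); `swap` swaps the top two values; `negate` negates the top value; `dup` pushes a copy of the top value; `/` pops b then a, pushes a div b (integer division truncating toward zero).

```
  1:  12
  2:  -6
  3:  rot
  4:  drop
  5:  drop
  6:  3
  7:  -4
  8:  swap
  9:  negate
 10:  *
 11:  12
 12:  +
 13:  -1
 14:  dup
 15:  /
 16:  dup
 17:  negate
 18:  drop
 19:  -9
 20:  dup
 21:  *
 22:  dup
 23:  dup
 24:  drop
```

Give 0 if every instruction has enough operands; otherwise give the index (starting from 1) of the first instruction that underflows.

3

12  12
-6  12 -6
rot  — needs 3 operands, stack has 2 → underflow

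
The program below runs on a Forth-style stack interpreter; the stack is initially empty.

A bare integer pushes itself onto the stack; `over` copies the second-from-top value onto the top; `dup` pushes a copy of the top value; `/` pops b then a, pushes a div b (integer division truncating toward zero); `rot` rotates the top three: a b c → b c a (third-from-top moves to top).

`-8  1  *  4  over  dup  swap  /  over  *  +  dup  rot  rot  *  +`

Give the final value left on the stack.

-8   : -8
1    : -8 1
*    : -8
4    : -8 4
over : -8 4 -8
dup  : -8 4 -8 -8
swap : -8 4 -8 -8
/    : -8 4 1
over : -8 4 1 4
*    : -8 4 4
+    : -8 8
dup  : -8 8 8
rot  : 8 8 -8
rot  : 8 -8 8
*    : 8 -64
+    : -56

-56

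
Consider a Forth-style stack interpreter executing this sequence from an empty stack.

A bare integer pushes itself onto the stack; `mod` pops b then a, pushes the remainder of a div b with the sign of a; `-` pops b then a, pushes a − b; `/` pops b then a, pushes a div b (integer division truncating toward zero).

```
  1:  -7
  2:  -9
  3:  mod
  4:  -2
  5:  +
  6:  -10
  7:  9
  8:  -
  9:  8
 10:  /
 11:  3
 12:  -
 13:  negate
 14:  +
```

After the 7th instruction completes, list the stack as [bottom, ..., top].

-7   -7
-9   -7 -9
mod  -7
-2   -7 -2
+    -9
-10  -9 -10
9    -9 -10 9

[-9, -10, 9]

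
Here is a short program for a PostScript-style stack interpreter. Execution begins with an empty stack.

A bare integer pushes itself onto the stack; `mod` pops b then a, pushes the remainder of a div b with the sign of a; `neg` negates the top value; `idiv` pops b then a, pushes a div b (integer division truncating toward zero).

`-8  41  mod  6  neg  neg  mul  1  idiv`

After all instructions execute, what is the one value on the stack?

-8   -> -8
41   -> -8 41
mod  -> -8
6    -> -8 6
neg  -> -8 -6
neg  -> -8 6
mul  -> -48
1    -> -48 1
idiv -> -48

-48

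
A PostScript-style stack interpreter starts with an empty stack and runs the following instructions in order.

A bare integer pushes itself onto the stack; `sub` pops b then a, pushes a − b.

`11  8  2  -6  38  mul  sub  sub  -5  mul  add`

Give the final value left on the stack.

1121

11  -> 11
8   -> 11 8
2   -> 11 8 2
-6  -> 11 8 2 -6
38  -> 11 8 2 -6 38
mul -> 11 8 2 -228
sub -> 11 8 230
sub -> 11 -222
-5  -> 11 -222 -5
mul -> 11 1110
add -> 1121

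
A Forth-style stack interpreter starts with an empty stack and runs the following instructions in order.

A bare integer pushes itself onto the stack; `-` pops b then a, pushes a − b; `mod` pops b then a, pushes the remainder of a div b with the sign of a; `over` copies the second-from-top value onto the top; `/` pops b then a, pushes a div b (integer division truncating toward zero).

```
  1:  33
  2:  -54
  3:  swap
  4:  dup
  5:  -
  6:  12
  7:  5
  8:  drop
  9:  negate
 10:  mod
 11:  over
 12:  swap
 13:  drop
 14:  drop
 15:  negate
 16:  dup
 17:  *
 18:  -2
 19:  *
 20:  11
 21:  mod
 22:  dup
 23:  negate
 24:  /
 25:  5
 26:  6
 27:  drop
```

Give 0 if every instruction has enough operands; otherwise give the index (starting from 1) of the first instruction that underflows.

0

33     → 33
-54    → 33 -54
swap   → -54 33
dup    → -54 33 33
-      → -54 0
12     → -54 0 12
5      → -54 0 12 5
drop   → -54 0 12
negate → -54 0 -12
mod    → -54 0
over   → -54 0 -54
swap   → -54 -54 0
drop   → -54 -54
drop   → -54
negate → 54
dup    → 54 54
*      → 2916
-2     → 2916 -2
*      → -5832
11     → -5832 11
mod    → -2
dup    → -2 -2
negate → -2 2
/      → -1
5      → -1 5
6      → -1 5 6
drop   → -1 5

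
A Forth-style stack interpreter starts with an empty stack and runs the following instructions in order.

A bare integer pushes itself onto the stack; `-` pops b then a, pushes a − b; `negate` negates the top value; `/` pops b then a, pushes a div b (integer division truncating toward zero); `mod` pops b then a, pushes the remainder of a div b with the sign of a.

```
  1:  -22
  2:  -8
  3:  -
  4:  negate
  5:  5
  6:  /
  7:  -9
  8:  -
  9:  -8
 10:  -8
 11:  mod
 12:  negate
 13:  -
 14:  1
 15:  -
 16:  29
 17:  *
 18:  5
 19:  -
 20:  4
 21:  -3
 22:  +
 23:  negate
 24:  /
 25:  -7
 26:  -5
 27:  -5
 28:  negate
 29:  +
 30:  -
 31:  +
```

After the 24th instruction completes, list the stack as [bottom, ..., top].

-22    : [-22]
-8     : [-22, -8]
-      : [-14]
negate : [14]
5      : [14, 5]
/      : [2]
-9     : [2, -9]
-      : [11]
-8     : [11, -8]
-8     : [11, -8, -8]
mod    : [11, 0]
negate : [11, 0]
-      : [11]
1      : [11, 1]
-      : [10]
29     : [10, 29]
*      : [290]
5      : [290, 5]
-      : [285]
4      : [285, 4]
-3     : [285, 4, -3]
+      : [285, 1]
negate : [285, -1]
/      : [-285]

[-285]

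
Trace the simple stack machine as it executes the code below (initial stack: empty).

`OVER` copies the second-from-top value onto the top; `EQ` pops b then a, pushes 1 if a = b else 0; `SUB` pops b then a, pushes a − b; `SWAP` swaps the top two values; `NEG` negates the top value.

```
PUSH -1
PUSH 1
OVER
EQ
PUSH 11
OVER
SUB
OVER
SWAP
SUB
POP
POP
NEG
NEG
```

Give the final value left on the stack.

PUSH -1 -> [-1]
PUSH 1  -> [-1, 1]
OVER    -> [-1, 1, -1]
EQ      -> [-1, 0]
PUSH 11 -> [-1, 0, 11]
OVER    -> [-1, 0, 11, 0]
SUB     -> [-1, 0, 11]
OVER    -> [-1, 0, 11, 0]
SWAP    -> [-1, 0, 0, 11]
SUB     -> [-1, 0, -11]
POP     -> [-1, 0]
POP     -> [-1]
NEG     -> [1]
NEG     -> [-1]

-1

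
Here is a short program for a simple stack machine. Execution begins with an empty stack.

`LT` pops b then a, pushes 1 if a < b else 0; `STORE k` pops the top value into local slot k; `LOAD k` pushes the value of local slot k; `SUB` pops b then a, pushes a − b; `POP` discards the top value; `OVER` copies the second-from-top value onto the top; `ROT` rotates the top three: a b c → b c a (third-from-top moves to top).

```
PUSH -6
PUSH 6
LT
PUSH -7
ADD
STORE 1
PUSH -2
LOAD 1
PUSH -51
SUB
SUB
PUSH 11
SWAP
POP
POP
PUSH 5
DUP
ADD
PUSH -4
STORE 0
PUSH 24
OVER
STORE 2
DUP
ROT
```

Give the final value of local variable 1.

PUSH -6   -6
PUSH 6    -6 6
LT        1
PUSH -7   1 -7
ADD       -6
STORE 1   (empty)
PUSH -2   -2
LOAD 1    -2 -6
PUSH -51  -2 -6 -51
SUB       -2 45
SUB       -47
PUSH 11   -47 11
SWAP      11 -47
POP       11
POP       (empty)
PUSH 5    5
DUP       5 5
ADD       10
PUSH -4   10 -4
STORE 0   10
PUSH 24   10 24
OVER      10 24 10
STORE 2   10 24
DUP       10 24 24
ROT       24 24 10

-6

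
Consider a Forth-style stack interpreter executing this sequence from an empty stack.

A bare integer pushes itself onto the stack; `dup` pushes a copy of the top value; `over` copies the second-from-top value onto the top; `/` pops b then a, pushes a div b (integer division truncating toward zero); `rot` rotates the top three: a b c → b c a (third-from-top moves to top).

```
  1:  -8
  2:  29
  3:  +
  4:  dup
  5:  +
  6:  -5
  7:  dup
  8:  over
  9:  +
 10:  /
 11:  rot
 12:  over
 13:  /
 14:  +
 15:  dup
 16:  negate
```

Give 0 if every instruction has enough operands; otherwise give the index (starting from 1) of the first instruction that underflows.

-8    [-8]
29    [-8, 29]
+     [21]
dup   [21, 21]
+     [42]
-5    [42, -5]
dup   [42, -5, -5]
over  [42, -5, -5, -5]
+     [42, -5, -10]
/     [42, 0]
rot  — needs 3 operands, stack has 2 → underflow

11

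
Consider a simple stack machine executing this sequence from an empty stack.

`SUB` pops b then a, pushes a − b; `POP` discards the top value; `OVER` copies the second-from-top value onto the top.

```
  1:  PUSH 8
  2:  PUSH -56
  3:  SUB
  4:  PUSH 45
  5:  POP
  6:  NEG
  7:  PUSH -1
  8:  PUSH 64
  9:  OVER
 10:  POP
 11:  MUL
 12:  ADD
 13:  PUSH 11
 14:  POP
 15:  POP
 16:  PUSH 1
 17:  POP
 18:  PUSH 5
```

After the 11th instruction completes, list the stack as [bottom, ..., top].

PUSH 8   → [8]
PUSH -56 → [8, -56]
SUB      → [64]
PUSH 45  → [64, 45]
POP      → [64]
NEG      → [-64]
PUSH -1  → [-64, -1]
PUSH 64  → [-64, -1, 64]
OVER     → [-64, -1, 64, -1]
POP      → [-64, -1, 64]
MUL      → [-64, -64]

[-64, -64]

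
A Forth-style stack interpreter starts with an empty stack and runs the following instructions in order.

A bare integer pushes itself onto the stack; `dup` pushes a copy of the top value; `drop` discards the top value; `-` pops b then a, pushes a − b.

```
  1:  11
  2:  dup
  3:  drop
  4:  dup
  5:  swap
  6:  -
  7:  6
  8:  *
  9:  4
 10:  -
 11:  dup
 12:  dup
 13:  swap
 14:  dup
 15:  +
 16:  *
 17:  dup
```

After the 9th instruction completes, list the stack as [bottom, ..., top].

[0, 4]

11   → [11]
dup  → [11, 11]
drop → [11]
dup  → [11, 11]
swap → [11, 11]
-    → [0]
6    → [0, 6]
*    → [0]
4    → [0, 4]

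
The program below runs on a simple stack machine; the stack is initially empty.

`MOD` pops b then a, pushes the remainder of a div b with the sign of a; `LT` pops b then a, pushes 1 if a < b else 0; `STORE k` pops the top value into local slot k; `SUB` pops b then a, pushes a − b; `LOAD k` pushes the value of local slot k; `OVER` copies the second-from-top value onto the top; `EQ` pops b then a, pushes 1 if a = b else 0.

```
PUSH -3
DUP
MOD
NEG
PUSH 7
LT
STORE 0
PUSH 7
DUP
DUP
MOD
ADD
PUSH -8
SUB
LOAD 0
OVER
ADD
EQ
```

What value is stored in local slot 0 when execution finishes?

1

PUSH -3 -> -3
DUP     -> -3 -3
MOD     -> 0
NEG     -> 0
PUSH 7  -> 0 7
LT      -> 1
STORE 0 -> (empty)
PUSH 7  -> 7
DUP     -> 7 7
DUP     -> 7 7 7
MOD     -> 7 0
ADD     -> 7
PUSH -8 -> 7 -8
SUB     -> 15
LOAD 0  -> 15 1
OVER    -> 15 1 15
ADD     -> 15 16
EQ      -> 0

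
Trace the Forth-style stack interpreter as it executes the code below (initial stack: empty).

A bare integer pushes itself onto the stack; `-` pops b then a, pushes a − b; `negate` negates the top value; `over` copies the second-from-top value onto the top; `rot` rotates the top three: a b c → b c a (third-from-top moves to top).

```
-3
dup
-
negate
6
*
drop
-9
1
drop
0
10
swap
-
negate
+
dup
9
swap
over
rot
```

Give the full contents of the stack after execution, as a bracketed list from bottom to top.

-3      -3
dup     -3 -3
-       0
negate  0
6       0 6
*       0
drop    (empty)
-9      -9
1       -9 1
drop    -9
0       -9 0
10      -9 0 10
swap    -9 10 0
-       -9 10
negate  -9 -10
+       -19
dup     -19 -19
9       -19 -19 9
swap    -19 9 -19
over    -19 9 -19 9
rot     -19 -19 9 9

[-19, -19, 9, 9]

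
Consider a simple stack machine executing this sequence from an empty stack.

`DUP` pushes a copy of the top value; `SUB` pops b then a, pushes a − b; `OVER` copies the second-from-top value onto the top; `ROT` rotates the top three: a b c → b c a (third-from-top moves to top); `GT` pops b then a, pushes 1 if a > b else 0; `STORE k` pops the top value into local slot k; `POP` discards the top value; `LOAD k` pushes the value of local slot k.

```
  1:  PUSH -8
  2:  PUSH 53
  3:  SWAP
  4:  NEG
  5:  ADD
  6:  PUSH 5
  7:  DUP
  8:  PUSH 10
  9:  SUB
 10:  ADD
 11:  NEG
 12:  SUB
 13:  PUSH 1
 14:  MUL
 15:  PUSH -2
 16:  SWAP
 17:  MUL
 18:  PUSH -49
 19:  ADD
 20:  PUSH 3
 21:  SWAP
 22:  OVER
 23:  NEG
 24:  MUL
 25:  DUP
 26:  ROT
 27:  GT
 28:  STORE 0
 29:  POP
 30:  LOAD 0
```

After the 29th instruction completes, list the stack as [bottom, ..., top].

[]

PUSH -8  -> -8
PUSH 53  -> -8 53
SWAP     -> 53 -8
NEG      -> 53 8
ADD      -> 61
PUSH 5   -> 61 5
DUP      -> 61 5 5
PUSH 10  -> 61 5 5 10
SUB      -> 61 5 -5
ADD      -> 61 0
NEG      -> 61 0
SUB      -> 61
PUSH 1   -> 61 1
MUL      -> 61
PUSH -2  -> 61 -2
SWAP     -> -2 61
MUL      -> -122
PUSH -49 -> -122 -49
ADD      -> -171
PUSH 3   -> -171 3
SWAP     -> 3 -171
OVER     -> 3 -171 3
NEG      -> 3 -171 -3
MUL      -> 3 513
DUP      -> 3 513 513
ROT      -> 513 513 3
GT       -> 513 1
STORE 0  -> 513
POP      -> (empty)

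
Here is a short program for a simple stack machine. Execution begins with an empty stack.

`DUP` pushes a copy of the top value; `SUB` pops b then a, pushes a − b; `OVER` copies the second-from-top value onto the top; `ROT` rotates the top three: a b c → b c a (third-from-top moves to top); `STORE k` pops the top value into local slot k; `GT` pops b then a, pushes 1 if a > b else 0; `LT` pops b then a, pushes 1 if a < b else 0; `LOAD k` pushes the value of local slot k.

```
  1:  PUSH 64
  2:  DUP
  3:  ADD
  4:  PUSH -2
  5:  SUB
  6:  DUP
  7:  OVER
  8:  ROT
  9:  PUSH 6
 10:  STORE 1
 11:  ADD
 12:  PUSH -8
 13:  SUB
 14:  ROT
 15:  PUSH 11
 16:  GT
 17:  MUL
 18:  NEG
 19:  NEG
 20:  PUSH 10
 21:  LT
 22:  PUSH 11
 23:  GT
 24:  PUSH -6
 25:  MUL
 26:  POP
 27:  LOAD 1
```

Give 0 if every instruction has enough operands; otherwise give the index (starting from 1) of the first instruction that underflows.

PUSH 64 -> 64
DUP     -> 64 64
ADD     -> 128
PUSH -2 -> 128 -2
SUB     -> 130
DUP     -> 130 130
OVER    -> 130 130 130
ROT     -> 130 130 130
PUSH 6  -> 130 130 130 6
STORE 1 -> 130 130 130
ADD     -> 130 260
PUSH -8 -> 130 260 -8
SUB     -> 130 268
ROT  — needs 3 operands, stack has 2 → underflow

14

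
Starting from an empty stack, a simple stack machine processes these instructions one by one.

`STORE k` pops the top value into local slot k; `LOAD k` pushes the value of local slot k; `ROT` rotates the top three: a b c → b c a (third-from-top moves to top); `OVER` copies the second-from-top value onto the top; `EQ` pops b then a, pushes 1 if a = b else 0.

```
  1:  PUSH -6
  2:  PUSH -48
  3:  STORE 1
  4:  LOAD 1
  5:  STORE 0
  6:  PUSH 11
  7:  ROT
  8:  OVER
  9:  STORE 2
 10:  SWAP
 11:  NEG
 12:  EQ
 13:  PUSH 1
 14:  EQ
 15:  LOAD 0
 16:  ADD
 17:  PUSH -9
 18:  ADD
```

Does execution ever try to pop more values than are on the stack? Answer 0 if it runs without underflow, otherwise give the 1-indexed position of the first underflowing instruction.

PUSH -6  → [-6]
PUSH -48 → [-6, -48]
STORE 1  → [-6]
LOAD 1   → [-6, -48]
STORE 0  → [-6]
PUSH 11  → [-6, 11]
ROT  — needs 3 operands, stack has 2 → underflow

7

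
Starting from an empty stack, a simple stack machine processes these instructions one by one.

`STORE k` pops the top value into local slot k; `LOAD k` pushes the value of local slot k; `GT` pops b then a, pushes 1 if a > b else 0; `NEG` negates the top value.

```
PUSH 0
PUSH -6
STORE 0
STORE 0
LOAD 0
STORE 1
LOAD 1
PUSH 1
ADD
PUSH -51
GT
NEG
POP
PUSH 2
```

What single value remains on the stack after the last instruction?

2

PUSH 0   : 0
PUSH -6  : 0 -6
STORE 0  : 0
STORE 0  : (empty)
LOAD 0   : 0
STORE 1  : (empty)
LOAD 1   : 0
PUSH 1   : 0 1
ADD      : 1
PUSH -51 : 1 -51
GT       : 1
NEG      : -1
POP      : (empty)
PUSH 2   : 2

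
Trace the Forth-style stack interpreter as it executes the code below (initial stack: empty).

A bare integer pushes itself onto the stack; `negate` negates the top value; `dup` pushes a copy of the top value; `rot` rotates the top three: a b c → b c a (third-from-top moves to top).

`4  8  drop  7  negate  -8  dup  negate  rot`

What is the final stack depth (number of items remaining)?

4      → 4
8      → 4 8
drop   → 4
7      → 4 7
negate → 4 -7
-8     → 4 -7 -8
dup    → 4 -7 -8 -8
negate → 4 -7 -8 8
rot    → 4 -8 8 -7

4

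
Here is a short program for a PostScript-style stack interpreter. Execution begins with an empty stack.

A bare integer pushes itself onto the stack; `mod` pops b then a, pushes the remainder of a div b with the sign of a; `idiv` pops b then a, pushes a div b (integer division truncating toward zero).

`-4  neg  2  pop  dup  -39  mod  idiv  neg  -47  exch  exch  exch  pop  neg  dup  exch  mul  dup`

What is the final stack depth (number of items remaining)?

-4   -> -4
neg  -> 4
2    -> 4 2
pop  -> 4
dup  -> 4 4
-39  -> 4 4 -39
mod  -> 4 4
idiv -> 1
neg  -> -1
-47  -> -1 -47
exch -> -47 -1
exch -> -1 -47
exch -> -47 -1
pop  -> -47
neg  -> 47
dup  -> 47 47
exch -> 47 47
mul  -> 2209
dup  -> 2209 2209

2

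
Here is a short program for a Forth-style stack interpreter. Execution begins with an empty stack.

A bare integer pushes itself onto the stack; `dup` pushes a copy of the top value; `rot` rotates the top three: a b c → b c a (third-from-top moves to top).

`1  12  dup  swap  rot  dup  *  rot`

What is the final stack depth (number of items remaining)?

3

1    : 1
12   : 1 12
dup  : 1 12 12
swap : 1 12 12
rot  : 12 12 1
dup  : 12 12 1 1
*    : 12 12 1
rot  : 12 1 12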